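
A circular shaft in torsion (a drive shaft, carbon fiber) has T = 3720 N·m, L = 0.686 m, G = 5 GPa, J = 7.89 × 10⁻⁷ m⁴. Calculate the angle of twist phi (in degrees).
Model: a circular shaft in torsion, so phi = (T·L) / (G·J).
Convert to SI units:
  G = 5 GPa = 5 × 10⁹ Pa
Substitute:
  phi = (3720 × 0.686) / ((5 × 10⁹) × (7.89 × 10⁻⁷))
  phi = 0.6469 rad
Convert to degrees: phi = 0.6469 × 180/π = 37.06°
Final answer: phi = 37.06°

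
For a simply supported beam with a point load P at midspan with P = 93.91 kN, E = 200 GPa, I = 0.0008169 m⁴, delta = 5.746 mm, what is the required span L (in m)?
Model: a simply supported beam with a point load P at midspan, so delta = (P·L^3) / (48·E·I).
Solve for L: L = ((48·delta·E·I) / P)^(1/3).
Convert to SI units:
  P = 93.91 kN = 93910 N
  E = 200 GPa = 2 × 10¹¹ Pa
  delta = 5.746 mm = 0.005746 m
Substitute:
  L = ((48 × 0.005746 × (2 × 10¹¹) × 0.0008169) / 93910)^(1/3)
  L = 7.829 m
Final answer: L = 7.829 m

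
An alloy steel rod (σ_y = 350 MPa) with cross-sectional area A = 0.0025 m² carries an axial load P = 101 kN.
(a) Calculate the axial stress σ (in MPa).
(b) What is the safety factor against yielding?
(a) Axial stress σ = P/A. Convert P = 101 kN = 101000 N.
  σ = 101000 / 0.0025 = 4.04 × 10⁷ Pa = 40.4 MPa
(b) Safety factor SF = σ_y/σ = 350 / 40.4 = 8.663
Final answer: (a) σ = 40.4 MPa, (b) SF = 8.663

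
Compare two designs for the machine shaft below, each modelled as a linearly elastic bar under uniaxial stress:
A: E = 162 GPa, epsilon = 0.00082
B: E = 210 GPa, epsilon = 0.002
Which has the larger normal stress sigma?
Model: a linearly elastic bar under uniaxial stress, so sigma = E·epsilon (SI units).
  A: sigma = (1.62 × 10¹¹) × 0.00082 = 1.328 × 10⁸ Pa = 132.8 MPa
  B: sigma = (2.1 × 10¹¹) × 0.002 = 4.2 × 10⁸ Pa = 420 MPa
420 MPa > 132.8 MPa, so B is larger.
Final answer: B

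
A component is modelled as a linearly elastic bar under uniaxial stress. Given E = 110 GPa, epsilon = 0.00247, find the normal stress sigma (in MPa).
Model: a linearly elastic bar under uniaxial stress, so epsilon = sigma / E.
Solve for sigma: sigma = epsilon·E.
Convert to SI units:
  E = 110 GPa = 1.1 × 10¹¹ Pa
Substitute:
  sigma = 0.00247 × (1.1 × 10¹¹)
  sigma = 2.717 × 10⁸ Pa
Convert: sigma = 2.717 × 10⁸ Pa = 271.7 MPa
Final answer: sigma = 271.7 MPa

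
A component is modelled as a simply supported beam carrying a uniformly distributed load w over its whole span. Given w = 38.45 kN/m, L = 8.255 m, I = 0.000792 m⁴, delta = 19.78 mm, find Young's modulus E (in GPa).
Model: a simply supported beam carrying a uniformly distributed load w over its whole span, so delta = (5·w·L^4) / (384·E·I).
Solve for E: E = (5·w·L^4) / (384·delta·I).
Convert to SI units:
  w = 38.45 kN/m = 38450 N/m
  delta = 19.78 mm = 0.01978 m
Substitute:
  E = (5 × 38450 × 8.255^4) / (384 × 0.01978 × 0.000792)
  E = 1.484 × 10¹¹ Pa
Convert: E = 1.484 × 10¹¹ Pa = 148.4 GPa
Final answer: E = 148.4 GPa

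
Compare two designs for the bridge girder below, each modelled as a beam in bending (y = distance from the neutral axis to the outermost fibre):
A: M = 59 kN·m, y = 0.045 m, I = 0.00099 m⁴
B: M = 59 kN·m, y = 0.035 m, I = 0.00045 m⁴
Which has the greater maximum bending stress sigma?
Model: a beam in bending (y = distance from the neutral axis to the outermost fibre), so sigma = (M·y) / I (SI units).
  A: sigma = (59000 × 0.045) / 0.00099 = 2.682 × 10⁶ Pa = 2.682 MPa
  B: sigma = (59000 × 0.035) / 0.00045 = 4.589 × 10⁶ Pa = 4.589 MPa
4.589 MPa > 2.682 MPa, so B is larger.
Final answer: B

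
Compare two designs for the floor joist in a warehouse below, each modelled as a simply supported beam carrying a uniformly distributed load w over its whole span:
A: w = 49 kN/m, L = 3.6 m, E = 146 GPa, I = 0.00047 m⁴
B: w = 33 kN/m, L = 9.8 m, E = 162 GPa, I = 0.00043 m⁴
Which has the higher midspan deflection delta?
Model: a simply supported beam carrying a uniformly distributed load w over its whole span, so delta = (5·w·L^4) / (384·E·I) (SI units).
  A: delta = (5 × 49000 × 3.6^4) / (384 × (1.46 × 10¹¹) × 0.00047) = 0.001562 m = 1.562 mm
  B: delta = (5 × 33000 × 9.8^4) / (384 × (1.62 × 10¹¹) × 0.00043) = 0.05689 m = 56.89 mm
56.89 mm > 1.562 mm, so B is larger.
Final answer: B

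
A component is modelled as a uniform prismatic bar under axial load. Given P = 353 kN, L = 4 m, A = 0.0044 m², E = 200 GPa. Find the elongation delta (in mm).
Model: a uniform prismatic bar under axial load, so delta = (P·L) / (A·E).
Convert to SI units:
  P = 353 kN = 353000 N
  E = 200 GPa = 2 × 10¹¹ Pa
Substitute:
  delta = (353000 × 4) / (0.0044 × (2 × 10¹¹))
  delta = 0.001605 m
Convert: delta = 0.001605 m = 1.605 mm
Final answer: delta = 1.605 mm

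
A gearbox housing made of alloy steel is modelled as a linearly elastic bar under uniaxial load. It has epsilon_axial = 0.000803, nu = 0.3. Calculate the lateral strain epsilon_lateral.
Model: a linearly elastic bar under uniaxial load, so epsilon_lateral = -nu·epsilon_axial.
Substitute:
  epsilon_lateral = -(0.3 × 0.000803)
  epsilon_lateral = -0.0002409
Final answer: epsilon_lateral = -0.0002409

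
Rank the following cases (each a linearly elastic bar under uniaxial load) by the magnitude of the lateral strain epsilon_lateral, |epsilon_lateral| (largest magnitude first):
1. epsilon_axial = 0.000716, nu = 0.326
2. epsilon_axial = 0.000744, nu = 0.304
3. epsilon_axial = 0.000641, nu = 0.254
Model: a linearly elastic bar under uniaxial load, so epsilon_lateral = -nu·epsilon_axial (SI units).
  Case 1: epsilon_lateral = -(0.326 × 0.000716) = -0.0002334
  Case 2: epsilon_lateral = -(0.304 × 0.000744) = -0.0002262
  Case 3: epsilon_lateral = -(0.254 × 0.000641) = -0.0001628
Ordering by |epsilon_lateral|: 0.0002334 (case 1) > 0.0002262 (case 2) > 0.0001628 (case 3)
Final answer: 1, 2, 3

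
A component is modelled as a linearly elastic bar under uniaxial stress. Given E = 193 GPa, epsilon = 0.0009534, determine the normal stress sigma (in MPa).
Model: a linearly elastic bar under uniaxial stress, so epsilon = sigma / E.
Solve for sigma: sigma = epsilon·E.
Convert to SI units:
  E = 193 GPa = 1.93 × 10¹¹ Pa
Substitute:
  sigma = 0.0009534 × (1.93 × 10¹¹)
  sigma = 1.84 × 10⁸ Pa
Convert: sigma = 1.84 × 10⁸ Pa = 184 MPa
Final answer: sigma = 184 MPa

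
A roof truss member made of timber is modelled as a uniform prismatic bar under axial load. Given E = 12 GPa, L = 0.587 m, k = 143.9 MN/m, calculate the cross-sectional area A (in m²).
Model: a uniform prismatic bar under axial load, so k = (A·E) / L.
Solve for A: A = (k·L) / E.
Convert to SI units:
  E = 12 GPa = 1.2 × 10¹⁰ Pa
  k = 143.9 MN/m = 1.439 × 10⁸ N/m
Substitute:
  A = ((1.439 × 10⁸) × 0.587) / (1.2 × 10¹⁰)
  A = 0.007039 m²
Final answer: A = 0.007039 m²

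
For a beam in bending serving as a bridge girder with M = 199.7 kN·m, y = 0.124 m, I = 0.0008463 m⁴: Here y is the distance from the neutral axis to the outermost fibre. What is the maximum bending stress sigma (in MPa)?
Model: a beam in bending, so sigma = (M·y) / I.
Convert to SI units:
  M = 199.7 kN·m = 199700 N·m
Substitute:
  sigma = (199700 × 0.124) / 0.0008463
  sigma = 2.926 × 10⁷ Pa
Convert: sigma = 2.926 × 10⁷ Pa = 29.26 MPa
Final answer: sigma = 29.26 MPa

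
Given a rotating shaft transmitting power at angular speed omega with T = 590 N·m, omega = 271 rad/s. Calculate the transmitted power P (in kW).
Model: a rotating shaft transmitting power at angular speed omega, so P = T·omega.
Substitute:
  P = 590 × 271
  P = 159900 W
Convert: P = 159900 W = 159.9 kW
Final answer: P = 159.9 kW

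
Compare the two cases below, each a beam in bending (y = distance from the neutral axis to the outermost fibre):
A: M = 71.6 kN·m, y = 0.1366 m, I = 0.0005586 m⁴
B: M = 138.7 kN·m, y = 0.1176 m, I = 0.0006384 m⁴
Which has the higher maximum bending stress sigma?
Model: a beam in bending (y = distance from the neutral axis to the outermost fibre), so sigma = (M·y) / I (SI units).
  A: sigma = (71600 × 0.1366) / 0.0005586 = 1.751 × 10⁷ Pa = 17.51 MPa
  B: sigma = (138700 × 0.1176) / 0.0006384 = 2.555 × 10⁷ Pa = 25.55 MPa
25.55 MPa > 17.51 MPa, so B is larger.
Final answer: B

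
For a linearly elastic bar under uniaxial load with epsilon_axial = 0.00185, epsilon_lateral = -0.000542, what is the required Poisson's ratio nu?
Model: a linearly elastic bar under uniaxial load, so epsilon_lateral = -nu·epsilon_axial.
Solve for nu: nu = -epsilon_lateral / epsilon_axial.
Substitute:
  nu = -(-0.000542) / 0.00185
  nu = 0.293
Final answer: nu = 0.293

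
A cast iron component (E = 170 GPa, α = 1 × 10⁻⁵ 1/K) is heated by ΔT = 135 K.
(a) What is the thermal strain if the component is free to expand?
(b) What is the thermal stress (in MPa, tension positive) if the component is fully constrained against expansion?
(a) Free thermal strain ε_th = α·ΔT = (1 × 10⁻⁵) × 135 = 0.00135
(b) Fully constrained, the expansion is suppressed, so σ = -E·α·ΔT. Convert E = 170 GPa = 1.7 × 10¹¹ Pa.
  σ = -(1.7 × 10¹¹) × (1 × 10⁻⁵) × 135 = -2.295 × 10⁸ Pa = -229.5 MPa (compressive)
Final answer: (a) ε_th = 0.00135, (b) σ = -229.5 MPa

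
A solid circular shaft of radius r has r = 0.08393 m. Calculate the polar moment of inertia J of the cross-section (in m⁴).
Model: a solid circular shaft of radius r, so J = (π·r^4) / 2.
Substitute:
  J = (π × 0.08393^4) / 2
  J = 7.795 × 10⁻⁵ m⁴
Final answer: J = 7.795 × 10⁻⁵ m⁴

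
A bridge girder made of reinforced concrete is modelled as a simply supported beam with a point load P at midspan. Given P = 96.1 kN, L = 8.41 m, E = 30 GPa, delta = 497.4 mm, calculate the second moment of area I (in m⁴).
Model: a simply supported beam with a point load P at midspan, so delta = (P·L^3) / (48·E·I).
Solve for I: I = (P·L^3) / (48·delta·E).
Convert to SI units:
  P = 96.1 kN = 96100 N
  E = 30 GPa = 3 × 10¹⁰ Pa
  delta = 497.4 mm = 0.4974 m
Substitute:
  I = (96100 × 8.41^3) / (48 × 0.4974 × (3 × 10¹⁰))
  I = 7.981 × 10⁻⁵ m⁴
Final answer: I = 7.981 × 10⁻⁵ m⁴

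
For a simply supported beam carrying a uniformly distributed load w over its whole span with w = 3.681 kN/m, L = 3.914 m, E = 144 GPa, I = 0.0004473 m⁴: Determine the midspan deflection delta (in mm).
Model: a simply supported beam carrying a uniformly distributed load w over its whole span, so delta = (5·w·L^4) / (384·E·I).
Convert to SI units:
  w = 3.681 kN/m = 3681 N/m
  E = 144 GPa = 1.44 × 10¹¹ Pa
Substitute:
  delta = (5 × 3681 × 3.914^4) / (384 × (1.44 × 10¹¹) × 0.0004473)
  delta = 0.0001746 m
Convert: delta = 0.0001746 m = 0.1746 mm
Final answer: delta = 0.1746 mm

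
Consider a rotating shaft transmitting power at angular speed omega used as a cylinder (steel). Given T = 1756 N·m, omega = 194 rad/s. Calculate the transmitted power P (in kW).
Model: a rotating shaft transmitting power at angular speed omega, so P = T·omega.
Substitute:
  P = 1756 × 194
  P = 340700 W
Convert: P = 340700 W = 340.7 kW
Final answer: P = 340.7 kW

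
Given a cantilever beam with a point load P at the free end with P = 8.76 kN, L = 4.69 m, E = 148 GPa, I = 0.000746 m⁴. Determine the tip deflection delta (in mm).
Model: a cantilever beam with a point load P at the free end, so delta = (P·L^3) / (3·E·I).
Convert to SI units:
  P = 8.76 kN = 8760 N
  E = 148 GPa = 1.48 × 10¹¹ Pa
Substitute:
  delta = (8760 × 4.69^3) / (3 × (1.48 × 10¹¹) × 0.000746)
  delta = 0.002728 m
Convert: delta = 0.002728 m = 2.728 mm
Final answer: delta = 2.728 mm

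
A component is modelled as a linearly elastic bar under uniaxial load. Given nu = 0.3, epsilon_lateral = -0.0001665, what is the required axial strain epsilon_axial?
Model: a linearly elastic bar under uniaxial load, so epsilon_lateral = -nu·epsilon_axial.
Solve for epsilon_axial: epsilon_axial = -epsilon_lateral / nu.
Substitute:
  epsilon_axial = -(-0.0001665) / 0.3
  epsilon_axial = 0.000555
Final answer: epsilon_axial = 0.000555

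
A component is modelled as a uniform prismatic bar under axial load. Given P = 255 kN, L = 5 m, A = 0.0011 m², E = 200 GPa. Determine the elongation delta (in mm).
Model: a uniform prismatic bar under axial load, so delta = (P·L) / (A·E).
Convert to SI units:
  P = 255 kN = 255000 N
  E = 200 GPa = 2 × 10¹¹ Pa
Substitute:
  delta = (255000 × 5) / (0.0011 × (2 × 10¹¹))
  delta = 0.005795 m
Convert: delta = 0.005795 m = 5.795 mm
Final answer: delta = 5.795 mm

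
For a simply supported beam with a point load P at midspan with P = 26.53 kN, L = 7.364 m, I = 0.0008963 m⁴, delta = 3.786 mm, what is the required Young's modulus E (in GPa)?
Model: a simply supported beam with a point load P at midspan, so delta = (P·L^3) / (48·E·I).
Solve for E: E = (P·L^3) / (48·delta·I).
Convert to SI units:
  P = 26.53 kN = 26530 N
  delta = 3.786 mm = 0.003786 m
Substitute:
  E = (26530 × 7.364^3) / (48 × 0.003786 × 0.0008963)
  E = 6.504 × 10¹⁰ Pa
Convert: E = 6.504 × 10¹⁰ Pa = 65.04 GPa
Final answer: E = 65.04 GPa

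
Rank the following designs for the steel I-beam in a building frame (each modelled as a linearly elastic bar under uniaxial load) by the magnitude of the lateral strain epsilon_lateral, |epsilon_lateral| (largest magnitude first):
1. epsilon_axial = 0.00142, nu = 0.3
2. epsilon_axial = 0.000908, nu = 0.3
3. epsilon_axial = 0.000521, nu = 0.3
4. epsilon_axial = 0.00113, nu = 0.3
Model: a linearly elastic bar under uniaxial load, so epsilon_lateral = -nu·epsilon_axial (SI units).
  Case 1: epsilon_lateral = -(0.3 × 0.00142) = -0.000426
  Case 2: epsilon_lateral = -(0.3 × 0.000908) = -0.0002724
  Case 3: epsilon_lateral = -(0.3 × 0.000521) = -0.0001563
  Case 4: epsilon_lateral = -(0.3 × 0.00113) = -0.000339
Ordering by |epsilon_lateral|: 0.000426 (case 1) > 0.000339 (case 4) > 0.0002724 (case 2) > 0.0001563 (case 3)
Final answer: 1, 4, 2, 3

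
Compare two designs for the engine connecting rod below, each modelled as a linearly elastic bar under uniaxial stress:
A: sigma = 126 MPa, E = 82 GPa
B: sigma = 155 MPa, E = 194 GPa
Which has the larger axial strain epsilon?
Model: a linearly elastic bar under uniaxial stress, so epsilon = sigma / E (SI units).
  A: epsilon = (1.26 × 10⁸) / (8.2 × 10¹⁰) = 0.001537
  B: epsilon = (1.55 × 10⁸) / (1.94 × 10¹¹) = 0.000799
0.001537 > 0.000799, so A is larger.
Final answer: A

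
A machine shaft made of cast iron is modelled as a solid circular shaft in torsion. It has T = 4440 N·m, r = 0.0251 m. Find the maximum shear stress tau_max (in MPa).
Model: a solid circular shaft in torsion, so tau_max = (2·T) / (π·r^3).
Substitute:
  tau_max = (2 × 4440) / (π × 0.0251^3)
  tau_max = 1.787 × 10⁸ Pa
Convert: tau_max = 1.787 × 10⁸ Pa = 178.7 MPa
Final answer: tau_max = 178.7 MPa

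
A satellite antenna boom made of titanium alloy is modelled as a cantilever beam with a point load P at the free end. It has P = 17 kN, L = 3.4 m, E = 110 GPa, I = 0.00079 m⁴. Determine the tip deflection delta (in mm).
Model: a cantilever beam with a point load P at the free end, so delta = (P·L^3) / (3·E·I).
Convert to SI units:
  P = 17 kN = 17000 N
  E = 110 GPa = 1.1 × 10¹¹ Pa
Substitute:
  delta = (17000 × 3.4^3) / (3 × (1.1 × 10¹¹) × 0.00079)
  delta = 0.002563 m
Convert: delta = 0.002563 m = 2.563 mm
Final answer: delta = 2.563 mm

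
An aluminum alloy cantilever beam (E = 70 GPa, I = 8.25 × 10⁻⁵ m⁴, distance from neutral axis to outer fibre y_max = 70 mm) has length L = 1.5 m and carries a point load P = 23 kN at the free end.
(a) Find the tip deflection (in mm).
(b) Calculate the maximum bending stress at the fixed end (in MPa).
(a) Tip deflection of a cantilever with an end point load: δ = P·L^3 / (3·E·I). Convert P = 23 kN = 23000 N, E = 70 GPa = 7 × 10¹⁰ Pa.
  δ = (23000 × 1.5^3) / (3 × (7 × 10¹⁰) × (8.25 × 10⁻⁵)) = 0.004481 m = 4.481 mm
(b) Maximum bending moment at the fixed end: M = P·L = 23000 × 1.5 = 34500 N·m. Convert y_max = 70 mm = 0.07 m.
  σ = M·y_max / I = (34500 × 0.07) / (8.25 × 10⁻⁵) = 2.927 × 10⁷ Pa = 29.27 MPa
Final answer: (a) δ = 4.481 mm, (b) σ = 29.27 MPa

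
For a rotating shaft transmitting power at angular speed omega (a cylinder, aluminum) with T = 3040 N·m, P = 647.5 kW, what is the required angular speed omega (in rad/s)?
Model: a rotating shaft transmitting power at angular speed omega, so P = T·omega.
Solve for omega: omega = P / T.
Convert to SI units:
  P = 647.5 kW = 647500 W
Substitute:
  omega = 647500 / 3040
  omega = 213 rad/s
Final answer: omega = 213 rad/s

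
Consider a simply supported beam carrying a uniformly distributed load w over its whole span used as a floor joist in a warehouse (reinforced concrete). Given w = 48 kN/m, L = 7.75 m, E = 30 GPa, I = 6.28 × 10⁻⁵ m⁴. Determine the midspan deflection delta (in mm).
Model: a simply supported beam carrying a uniformly distributed load w over its whole span, so delta = (5·w·L^4) / (384·E·I).
Convert to SI units:
  w = 48 kN/m = 48000 N/m
  E = 30 GPa = 3 × 10¹⁰ Pa
Substitute:
  delta = (5 × 48000 × 7.75^4) / (384 × (3 × 10¹⁰) × (6.28 × 10⁻⁵))
  delta = 1.197 m
Convert: delta = 1.197 m = 1197 mm
Final answer: delta = 1197 mm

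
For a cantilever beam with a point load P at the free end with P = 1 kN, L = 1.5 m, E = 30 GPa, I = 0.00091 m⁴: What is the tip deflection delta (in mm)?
Model: a cantilever beam with a point load P at the free end, so delta = (P·L^3) / (3·E·I).
Convert to SI units:
  P = 1 kN = 1000 N
  E = 30 GPa = 3 × 10¹⁰ Pa
Substitute:
  delta = (1000 × 1.5^3) / (3 × (3 × 10¹⁰) × 0.00091)
  delta = 4.121 × 10⁻⁵ m
Convert: delta = 4.121 × 10⁻⁵ m = 0.04121 mm
Final answer: delta = 0.04121 mm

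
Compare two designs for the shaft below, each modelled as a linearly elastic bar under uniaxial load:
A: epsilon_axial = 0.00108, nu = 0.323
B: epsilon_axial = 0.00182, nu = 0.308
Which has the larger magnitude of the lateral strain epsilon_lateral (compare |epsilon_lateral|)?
Model: a linearly elastic bar under uniaxial load, so epsilon_lateral = -nu·epsilon_axial (SI units).
  A: epsilon_lateral = -(0.323 × 0.00108) = -0.0003488
  B: epsilon_lateral = -(0.308 × 0.00182) = -0.0005606
|epsilon_lateral|: A = 0.0003488, B = 0.0005606, so B is larger in magnitude.
Final answer: B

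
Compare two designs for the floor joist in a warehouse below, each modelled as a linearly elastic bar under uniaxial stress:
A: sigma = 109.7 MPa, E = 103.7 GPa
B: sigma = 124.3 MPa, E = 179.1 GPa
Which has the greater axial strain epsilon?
Model: a linearly elastic bar under uniaxial stress, so epsilon = sigma / E (SI units).
  A: epsilon = (1.097 × 10⁸) / (1.037 × 10¹¹) = 0.001058
  B: epsilon = (1.243 × 10⁸) / (1.791 × 10¹¹) = 0.000694
0.001058 > 0.000694, so A is larger.
Final answer: A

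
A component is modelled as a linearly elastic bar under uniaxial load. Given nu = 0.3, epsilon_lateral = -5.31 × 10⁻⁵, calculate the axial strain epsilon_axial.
Model: a linearly elastic bar under uniaxial load, so epsilon_lateral = -nu·epsilon_axial.
Solve for epsilon_axial: epsilon_axial = -epsilon_lateral / nu.
Substitute:
  epsilon_axial = -(-5.31 × 10⁻⁵) / 0.3
  epsilon_axial = 0.000177
Final answer: epsilon_axial = 0.000177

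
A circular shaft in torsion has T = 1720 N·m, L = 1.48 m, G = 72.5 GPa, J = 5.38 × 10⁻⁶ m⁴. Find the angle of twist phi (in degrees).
Model: a circular shaft in torsion, so phi = (T·L) / (G·J).
Convert to SI units:
  G = 72.5 GPa = 7.25 × 10¹⁰ Pa
Substitute:
  phi = (1720 × 1.48) / ((7.25 × 10¹⁰) × (5.38 × 10⁻⁶))
  phi = 0.006526 rad
Convert to degrees: phi = 0.006526 × 180/π = 0.3739°
Final answer: phi = 0.3739°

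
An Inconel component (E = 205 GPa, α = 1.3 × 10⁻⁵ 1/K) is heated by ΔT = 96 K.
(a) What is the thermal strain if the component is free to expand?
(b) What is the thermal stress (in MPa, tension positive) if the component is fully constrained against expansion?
(a) Free thermal strain ε_th = α·ΔT = (1.3 × 10⁻⁵) × 96 = 0.001248
(b) Fully constrained, the expansion is suppressed, so σ = -E·α·ΔT. Convert E = 205 GPa = 2.05 × 10¹¹ Pa.
  σ = -(2.05 × 10¹¹) × (1.3 × 10⁻⁵) × 96 = -2.558 × 10⁸ Pa = -255.8 MPa (compressive)
Final answer: (a) ε_th = 0.001248, (b) σ = -255.8 MPa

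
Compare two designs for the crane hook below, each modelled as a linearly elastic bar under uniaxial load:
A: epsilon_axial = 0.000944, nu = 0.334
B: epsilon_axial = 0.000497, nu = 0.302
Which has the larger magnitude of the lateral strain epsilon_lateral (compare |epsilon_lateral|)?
Model: a linearly elastic bar under uniaxial load, so epsilon_lateral = -nu·epsilon_axial (SI units).
  A: epsilon_lateral = -(0.334 × 0.000944) = -0.0003153
  B: epsilon_lateral = -(0.302 × 0.000497) = -0.0001501
|epsilon_lateral|: A = 0.0003153, B = 0.0001501, so A is larger in magnitude.
Final answer: A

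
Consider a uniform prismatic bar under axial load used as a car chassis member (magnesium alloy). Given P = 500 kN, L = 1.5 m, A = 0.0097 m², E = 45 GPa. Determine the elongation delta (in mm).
Model: a uniform prismatic bar under axial load, so delta = (P·L) / (A·E).
Convert to SI units:
  P = 500 kN = 500000 N
  E = 45 GPa = 4.5 × 10¹⁰ Pa
Substitute:
  delta = (500000 × 1.5) / (0.0097 × (4.5 × 10¹⁰))
  delta = 0.001718 m
Convert: delta = 0.001718 m = 1.718 mm
Final answer: delta = 1.718 mm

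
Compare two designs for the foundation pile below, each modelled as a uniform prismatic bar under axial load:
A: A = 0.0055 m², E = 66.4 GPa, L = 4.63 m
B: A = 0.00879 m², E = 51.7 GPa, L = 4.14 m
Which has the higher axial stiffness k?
Model: a uniform prismatic bar under axial load, so k = (A·E) / L (SI units).
  A: k = (0.0055 × (6.64 × 10¹⁰)) / 4.63 = 7.888 × 10⁷ N/m = 78.88 MN/m
  B: k = (0.00879 × (5.17 × 10¹⁰)) / 4.14 = 1.098 × 10⁸ N/m = 109.8 MN/m
109.8 MN/m > 78.88 MN/m, so B is larger.
Final answer: B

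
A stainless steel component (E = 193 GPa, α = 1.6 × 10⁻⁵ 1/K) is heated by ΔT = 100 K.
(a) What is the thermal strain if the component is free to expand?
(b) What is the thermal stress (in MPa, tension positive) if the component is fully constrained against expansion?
(a) Free thermal strain ε_th = α·ΔT = (1.6 × 10⁻⁵) × 100 = 0.0016
(b) Fully constrained, the expansion is suppressed, so σ = -E·α·ΔT. Convert E = 193 GPa = 1.93 × 10¹¹ Pa.
  σ = -(1.93 × 10¹¹) × (1.6 × 10⁻⁵) × 100 = -3.088 × 10⁸ Pa = -308.8 MPa (compressive)
Final answer: (a) ε_th = 0.0016, (b) σ = -308.8 MPa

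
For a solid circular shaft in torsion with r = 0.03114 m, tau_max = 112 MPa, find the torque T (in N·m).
Model: a solid circular shaft in torsion, so tau_max = (2·T) / (π·r^3).
Solve for T: T = (π·tau_max·r^3) / 2.
Convert to SI units:
  tau_max = 112 MPa = 1.12 × 10⁸ Pa
Substitute:
  T = (π × (1.12 × 10⁸) × 0.03114^3) / 2
  T = 5312 N·m
Final answer: T = 5312 N·m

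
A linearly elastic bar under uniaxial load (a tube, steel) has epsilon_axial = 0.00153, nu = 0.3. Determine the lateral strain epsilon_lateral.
Model: a linearly elastic bar under uniaxial load, so epsilon_lateral = -nu·epsilon_axial.
Substitute:
  epsilon_lateral = -(0.3 × 0.00153)
  epsilon_lateral = -0.000459
Final answer: epsilon_lateral = -0.000459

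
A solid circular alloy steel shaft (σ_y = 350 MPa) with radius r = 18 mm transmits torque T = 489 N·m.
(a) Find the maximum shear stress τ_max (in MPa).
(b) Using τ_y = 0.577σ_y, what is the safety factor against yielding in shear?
(a) For a solid circular shaft, τ_max = T·r/J with J = π·r^4/2, i.e. τ_max = 2·T / (π·r^3). Convert r = 18 mm = 0.018 m.
  τ_max = (2 × 489) / (π × 0.018^3) = 5.338 × 10⁷ Pa = 53.38 MPa
(b) τ_y = 0.577 × 350 = 201.95 MPa
  SF = τ_y/τ_max = 201.95 / 53.38 = 3.783
Final answer: (a) τ_max = 53.38 MPa, (b) SF = 3.783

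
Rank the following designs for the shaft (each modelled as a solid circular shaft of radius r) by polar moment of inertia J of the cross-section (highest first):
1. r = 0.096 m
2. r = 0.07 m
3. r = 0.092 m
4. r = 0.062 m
Model: a solid circular shaft of radius r, so J = (π·r^4) / 2 (SI units).
  Case 1: J = (π × 0.096^4) / 2 = 0.0001334 m⁴
  Case 2: J = (π × 0.07^4) / 2 = 3.771 × 10⁻⁵ m⁴
  Case 3: J = (π × 0.092^4) / 2 = 0.0001125 m⁴
  Case 4: J = (π × 0.062^4) / 2 = 2.321 × 10⁻⁵ m⁴
Ordering: 0.0001334 m⁴ (case 1) > 0.0001125 m⁴ (case 3) > 3.771 × 10⁻⁵ m⁴ (case 2) > 2.321 × 10⁻⁵ m⁴ (case 4)
Final answer: 1, 3, 2, 4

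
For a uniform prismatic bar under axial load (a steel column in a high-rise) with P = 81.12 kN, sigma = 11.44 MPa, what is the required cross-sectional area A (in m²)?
Model: a uniform prismatic bar under axial load, so sigma = P / A.
Solve for A: A = P / sigma.
Convert to SI units:
  P = 81.12 kN = 81120 N
  sigma = 11.44 MPa = 1.144 × 10⁷ Pa
Substitute:
  A = 81120 / (1.144 × 10⁷)
  A = 0.007091 m²
Final answer: A = 0.007091 m²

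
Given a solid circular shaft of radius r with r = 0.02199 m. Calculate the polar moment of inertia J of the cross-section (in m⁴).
Model: a solid circular shaft of radius r, so J = (π·r^4) / 2.
Substitute:
  J = (π × 0.02199^4) / 2
  J = 3.673 × 10⁻⁷ m⁴
Final answer: J = 3.673 × 10⁻⁷ m⁴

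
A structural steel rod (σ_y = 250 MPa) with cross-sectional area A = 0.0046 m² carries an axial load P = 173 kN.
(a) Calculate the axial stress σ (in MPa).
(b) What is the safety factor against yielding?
(a) Axial stress σ = P/A. Convert P = 173 kN = 173000 N.
  σ = 173000 / 0.0046 = 3.761 × 10⁷ Pa = 37.61 MPa
(b) Safety factor SF = σ_y/σ = 250 / 37.61 = 6.647
Final answer: (a) σ = 37.61 MPa, (b) SF = 6.647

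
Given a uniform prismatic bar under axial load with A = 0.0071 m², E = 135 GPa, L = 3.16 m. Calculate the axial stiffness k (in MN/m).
Model: a uniform prismatic bar under axial load, so k = (A·E) / L.
Convert to SI units:
  E = 135 GPa = 1.35 × 10¹¹ Pa
Substitute:
  k = (0.0071 × (1.35 × 10¹¹)) / 3.16
  k = 3.033 × 10⁸ N/m
Convert: k = 3.033 × 10⁸ N/m = 303.3 MN/m
Final answer: k = 303.3 MN/m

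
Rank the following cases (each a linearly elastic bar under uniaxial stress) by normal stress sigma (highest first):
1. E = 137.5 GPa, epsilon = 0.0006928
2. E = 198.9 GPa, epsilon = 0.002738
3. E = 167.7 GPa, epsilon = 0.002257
Model: a linearly elastic bar under uniaxial stress, so sigma = E·epsilon (SI units).
  Case 1: sigma = (1.375 × 10¹¹) × 0.0006928 = 9.526 × 10⁷ Pa = 95.26 MPa
  Case 2: sigma = (1.989 × 10¹¹) × 0.002738 = 5.446 × 10⁸ Pa = 544.6 MPa
  Case 3: sigma = (1.677 × 10¹¹) × 0.002257 = 3.785 × 10⁸ Pa = 378.5 MPa
Ordering: 544.6 MPa (case 2) > 378.5 MPa (case 3) > 95.26 MPa (case 1)
Final answer: 2, 3, 1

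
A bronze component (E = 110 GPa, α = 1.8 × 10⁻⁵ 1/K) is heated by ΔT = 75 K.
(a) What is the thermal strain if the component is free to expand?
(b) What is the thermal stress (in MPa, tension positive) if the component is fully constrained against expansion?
(a) Free thermal strain ε_th = α·ΔT = (1.8 × 10⁻⁵) × 75 = 0.00135
(b) Fully constrained, the expansion is suppressed, so σ = -E·α·ΔT. Convert E = 110 GPa = 1.1 × 10¹¹ Pa.
  σ = -(1.1 × 10¹¹) × (1.8 × 10⁻⁵) × 75 = -1.485 × 10⁸ Pa = -148.5 MPa (compressive)
Final answer: (a) ε_th = 0.00135, (b) σ = -148.5 MPa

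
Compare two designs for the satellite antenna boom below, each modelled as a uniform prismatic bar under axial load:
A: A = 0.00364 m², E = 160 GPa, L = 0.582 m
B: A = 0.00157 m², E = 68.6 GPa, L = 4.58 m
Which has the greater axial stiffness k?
Model: a uniform prismatic bar under axial load, so k = (A·E) / L (SI units).
  A: k = (0.00364 × (1.6 × 10¹¹)) / 0.582 = 1.001 × 10⁹ N/m = 1001 MN/m
  B: k = (0.00157 × (6.86 × 10¹⁰)) / 4.58 = 2.352 × 10⁷ N/m = 23.52 MN/m
1001 MN/m > 23.52 MN/m, so A is larger.
Final answer: A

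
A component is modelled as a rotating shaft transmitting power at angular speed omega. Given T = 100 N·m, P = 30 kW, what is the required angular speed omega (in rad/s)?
Model: a rotating shaft transmitting power at angular speed omega, so P = T·omega.
Solve for omega: omega = P / T.
Convert to SI units:
  P = 30 kW = 30000 W
Substitute:
  omega = 30000 / 100
  omega = 300 rad/s
Final answer: omega = 300 rad/s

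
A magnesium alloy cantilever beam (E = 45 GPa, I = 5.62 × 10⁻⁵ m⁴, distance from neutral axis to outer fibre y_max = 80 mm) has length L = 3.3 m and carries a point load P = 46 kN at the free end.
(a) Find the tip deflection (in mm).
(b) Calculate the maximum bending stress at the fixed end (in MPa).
(a) Tip deflection of a cantilever with an end point load: δ = P·L^3 / (3·E·I). Convert P = 46 kN = 46000 N, E = 45 GPa = 4.5 × 10¹⁰ Pa.
  δ = (46000 × 3.3^3) / (3 × (4.5 × 10¹⁰) × (5.62 × 10⁻⁵)) = 0.2179 m = 217.9 mm
(b) Maximum bending moment at the fixed end: M = P·L = 46000 × 3.3 = 151800 N·m. Convert y_max = 80 mm = 0.08 m.
  σ = M·y_max / I = (151800 × 0.08) / (5.62 × 10⁻⁵) = 2.161 × 10⁸ Pa = 216.1 MPa
Final answer: (a) δ = 217.9 mm, (b) σ = 216.1 MPa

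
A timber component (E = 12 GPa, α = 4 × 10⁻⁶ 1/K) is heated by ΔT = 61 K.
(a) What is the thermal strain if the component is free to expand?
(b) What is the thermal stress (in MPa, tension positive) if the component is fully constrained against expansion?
(a) Free thermal strain ε_th = α·ΔT = (4 × 10⁻⁶) × 61 = 0.000244
(b) Fully constrained, the expansion is suppressed, so σ = -E·α·ΔT. Convert E = 12 GPa = 1.2 × 10¹⁰ Pa.
  σ = -(1.2 × 10¹⁰) × (4 × 10⁻⁶) × 61 = -2.928 × 10⁶ Pa = -2.928 MPa (compressive)
Final answer: (a) ε_th = 0.000244, (b) σ = -2.928 MPa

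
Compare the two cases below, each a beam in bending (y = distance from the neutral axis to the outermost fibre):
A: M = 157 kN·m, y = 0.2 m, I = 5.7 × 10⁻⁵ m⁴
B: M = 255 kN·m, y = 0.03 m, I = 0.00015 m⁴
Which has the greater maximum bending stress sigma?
Model: a beam in bending (y = distance from the neutral axis to the outermost fibre), so sigma = (M·y) / I (SI units).
  A: sigma = (157000 × 0.2) / (5.7 × 10⁻⁵) = 5.509 × 10⁸ Pa = 550.9 MPa
  B: sigma = (255000 × 0.03) / 0.00015 = 5.1 × 10⁷ Pa = 51 MPa
550.9 MPa > 51 MPa, so A is larger.
Final answer: A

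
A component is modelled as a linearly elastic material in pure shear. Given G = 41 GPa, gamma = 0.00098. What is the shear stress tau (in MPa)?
Model: a linearly elastic material in pure shear, so tau = G·gamma.
Convert to SI units:
  G = 41 GPa = 4.1 × 10¹⁰ Pa
Substitute:
  tau = (4.1 × 10¹⁰) × 0.00098
  tau = 4.018 × 10⁷ Pa
Convert: tau = 4.018 × 10⁷ Pa = 40.18 MPa
Final answer: tau = 40.18 MPa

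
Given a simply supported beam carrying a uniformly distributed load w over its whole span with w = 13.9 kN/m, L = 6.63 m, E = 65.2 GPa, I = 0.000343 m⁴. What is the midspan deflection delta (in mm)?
Model: a simply supported beam carrying a uniformly distributed load w over its whole span, so delta = (5·w·L^4) / (384·E·I).
Convert to SI units:
  w = 13.9 kN/m = 13900 N/m
  E = 65.2 GPa = 6.52 × 10¹⁰ Pa
Substitute:
  delta = (5 × 13900 × 6.63^4) / (384 × (6.52 × 10¹⁰) × 0.000343)
  delta = 0.01564 m
Convert: delta = 0.01564 m = 15.64 mm
Final answer: delta = 15.64 mm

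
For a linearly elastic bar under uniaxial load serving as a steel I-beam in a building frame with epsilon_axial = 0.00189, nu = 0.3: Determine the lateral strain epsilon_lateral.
Model: a linearly elastic bar under uniaxial load, so epsilon_lateral = -nu·epsilon_axial.
Substitute:
  epsilon_lateral = -(0.3 × 0.00189)
  epsilon_lateral = -0.000567
Final answer: epsilon_lateral = -0.000567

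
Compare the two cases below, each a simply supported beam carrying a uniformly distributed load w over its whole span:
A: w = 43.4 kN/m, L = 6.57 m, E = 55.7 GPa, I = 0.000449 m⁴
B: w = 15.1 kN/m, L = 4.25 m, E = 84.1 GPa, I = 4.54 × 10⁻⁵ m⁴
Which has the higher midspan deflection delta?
Model: a simply supported beam carrying a uniformly distributed load w over its whole span, so delta = (5·w·L^4) / (384·E·I) (SI units).
  A: delta = (5 × 43400 × 6.57^4) / (384 × (5.57 × 10¹⁰) × 0.000449) = 0.0421 m = 42.1 mm
  B: delta = (5 × 15100 × 4.25^4) / (384 × (8.41 × 10¹⁰) × (4.54 × 10⁻⁵)) = 0.0168 m = 16.8 mm
42.1 mm > 16.8 mm, so A is larger.
Final answer: A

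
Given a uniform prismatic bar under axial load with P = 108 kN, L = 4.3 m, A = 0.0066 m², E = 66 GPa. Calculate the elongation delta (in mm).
Model: a uniform prismatic bar under axial load, so delta = (P·L) / (A·E).
Convert to SI units:
  P = 108 kN = 108000 N
  E = 66 GPa = 6.6 × 10¹⁰ Pa
Substitute:
  delta = (108000 × 4.3) / (0.0066 × (6.6 × 10¹⁰))
  delta = 0.001066 m
Convert: delta = 0.001066 m = 1.066 mm
Final answer: delta = 1.066 mm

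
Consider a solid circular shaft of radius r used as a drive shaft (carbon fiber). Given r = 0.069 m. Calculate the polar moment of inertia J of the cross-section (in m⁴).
Model: a solid circular shaft of radius r, so J = (π·r^4) / 2.
Substitute:
  J = (π × 0.069^4) / 2
  J = 3.561 × 10⁻⁵ m⁴
Final answer: J = 3.561 × 10⁻⁵ m⁴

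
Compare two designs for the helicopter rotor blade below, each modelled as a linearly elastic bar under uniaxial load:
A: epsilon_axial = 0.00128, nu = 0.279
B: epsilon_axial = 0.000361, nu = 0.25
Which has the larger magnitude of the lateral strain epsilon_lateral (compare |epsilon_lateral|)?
Model: a linearly elastic bar under uniaxial load, so epsilon_lateral = -nu·epsilon_axial (SI units).
  A: epsilon_lateral = -(0.279 × 0.00128) = -0.0003571
  B: epsilon_lateral = -(0.25 × 0.000361) = -9.025 × 10⁻⁵
|epsilon_lateral|: A = 0.0003571, B = 9.025 × 10⁻⁵, so A is larger in magnitude.
Final answer: A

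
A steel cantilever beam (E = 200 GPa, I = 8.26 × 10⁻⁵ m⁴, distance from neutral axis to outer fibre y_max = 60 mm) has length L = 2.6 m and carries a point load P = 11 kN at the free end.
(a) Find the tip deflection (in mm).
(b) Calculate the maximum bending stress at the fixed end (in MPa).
(a) Tip deflection of a cantilever with an end point load: δ = P·L^3 / (3·E·I). Convert P = 11 kN = 11000 N, E = 200 GPa = 2 × 10¹¹ Pa.
  δ = (11000 × 2.6^3) / (3 × (2 × 10¹¹) × (8.26 × 10⁻⁵)) = 0.003901 m = 3.901 mm
(b) Maximum bending moment at the fixed end: M = P·L = 11000 × 2.6 = 28600 N·m. Convert y_max = 60 mm = 0.06 m.
  σ = M·y_max / I = (28600 × 0.06) / (8.26 × 10⁻⁵) = 2.077 × 10⁷ Pa = 20.77 MPa
Final answer: (a) δ = 3.901 mm, (b) σ = 20.77 MPa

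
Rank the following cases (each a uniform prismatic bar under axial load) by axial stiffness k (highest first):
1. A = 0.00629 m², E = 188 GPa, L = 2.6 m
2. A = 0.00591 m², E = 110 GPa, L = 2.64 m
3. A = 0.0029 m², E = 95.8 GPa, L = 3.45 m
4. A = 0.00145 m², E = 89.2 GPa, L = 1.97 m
Model: a uniform prismatic bar under axial load, so k = (A·E) / L (SI units).
  Case 1: k = (0.00629 × (1.88 × 10¹¹)) / 2.6 = 4.548 × 10⁸ N/m = 454.8 MN/m
  Case 2: k = (0.00591 × (1.1 × 10¹¹)) / 2.64 = 2.462 × 10⁸ N/m = 246.2 MN/m
  Case 3: k = (0.0029 × (9.58 × 10¹⁰)) / 3.45 = 8.053 × 10⁷ N/m = 80.53 MN/m
  Case 4: k = (0.00145 × (8.92 × 10¹⁰)) / 1.97 = 6.565 × 10⁷ N/m = 65.65 MN/m
Ordering: 454.8 MN/m (case 1) > 246.2 MN/m (case 2) > 80.53 MN/m (case 3) > 65.65 MN/m (case 4)
Final answer: 1, 2, 3, 4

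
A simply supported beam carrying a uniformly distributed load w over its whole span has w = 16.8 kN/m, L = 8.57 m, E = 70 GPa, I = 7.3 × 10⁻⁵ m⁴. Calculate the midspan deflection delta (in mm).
Model: a simply supported beam carrying a uniformly distributed load w over its whole span, so delta = (5·w·L^4) / (384·E·I).
Convert to SI units:
  w = 16.8 kN/m = 16800 N/m
  E = 70 GPa = 7 × 10¹⁰ Pa
Substitute:
  delta = (5 × 16800 × 8.57^4) / (384 × (7 × 10¹⁰) × (7.3 × 10⁻⁵))
  delta = 0.2309 m
Convert: delta = 0.2309 m = 230.9 mm
Final answer: delta = 230.9 mm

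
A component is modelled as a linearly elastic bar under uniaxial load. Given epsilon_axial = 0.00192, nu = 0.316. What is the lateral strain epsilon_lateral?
Model: a linearly elastic bar under uniaxial load, so epsilon_lateral = -nu·epsilon_axial.
Substitute:
  epsilon_lateral = -(0.316 × 0.00192)
  epsilon_lateral = -0.0006067
Final answer: epsilon_lateral = -0.0006067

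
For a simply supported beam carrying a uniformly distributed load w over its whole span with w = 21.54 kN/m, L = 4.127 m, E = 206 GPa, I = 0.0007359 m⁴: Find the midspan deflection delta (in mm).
Model: a simply supported beam carrying a uniformly distributed load w over its whole span, so delta = (5·w·L^4) / (384·E·I).
Convert to SI units:
  w = 21.54 kN/m = 21540 N/m
  E = 206 GPa = 2.06 × 10¹¹ Pa
Substitute:
  delta = (5 × 21540 × 4.127^4) / (384 × (2.06 × 10¹¹) × 0.0007359)
  delta = 0.0005367 m
Convert: delta = 0.0005367 m = 0.5367 mm
Final answer: delta = 0.5367 mm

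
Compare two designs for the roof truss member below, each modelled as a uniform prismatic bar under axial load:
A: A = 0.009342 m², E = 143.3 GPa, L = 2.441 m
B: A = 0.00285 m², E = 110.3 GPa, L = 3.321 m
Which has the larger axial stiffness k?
Model: a uniform prismatic bar under axial load, so k = (A·E) / L (SI units).
  A: k = (0.009342 × (1.433 × 10¹¹)) / 2.441 = 5.484 × 10⁸ N/m = 548.4 MN/m
  B: k = (0.00285 × (1.103 × 10¹¹)) / 3.321 = 9.466 × 10⁷ N/m = 94.66 MN/m
548.4 MN/m > 94.66 MN/m, so A is larger.
Final answer: A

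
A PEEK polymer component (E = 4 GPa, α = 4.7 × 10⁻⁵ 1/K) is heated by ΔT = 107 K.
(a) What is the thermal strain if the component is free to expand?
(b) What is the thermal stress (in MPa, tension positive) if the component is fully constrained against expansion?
(a) Free thermal strain ε_th = α·ΔT = (4.7 × 10⁻⁵) × 107 = 0.005029
(b) Fully constrained, the expansion is suppressed, so σ = -E·α·ΔT. Convert E = 4 GPa = 4 × 10⁹ Pa.
  σ = -(4 × 10⁹) × (4.7 × 10⁻⁵) × 107 = -2.012 × 10⁷ Pa = -20.12 MPa (compressive)
Final answer: (a) ε_th = 0.005029, (b) σ = -20.12 MPa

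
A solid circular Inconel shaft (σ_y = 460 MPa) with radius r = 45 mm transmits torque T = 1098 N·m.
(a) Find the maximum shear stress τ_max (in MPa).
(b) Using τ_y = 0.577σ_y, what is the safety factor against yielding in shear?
(a) For a solid circular shaft, τ_max = T·r/J with J = π·r^4/2, i.e. τ_max = 2·T / (π·r^3). Convert r = 45 mm = 0.045 m.
  τ_max = (2 × 1098) / (π × 0.045^3) = 7.671 × 10⁶ Pa = 7.671 MPa
(b) τ_y = 0.577 × 460 = 265.42 MPa
  SF = τ_y/τ_max = 265.42 / 7.671 = 34.6
Final answer: (a) τ_max = 7.671 MPa, (b) SF = 34.6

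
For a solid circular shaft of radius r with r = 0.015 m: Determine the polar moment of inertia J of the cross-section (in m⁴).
Model: a solid circular shaft of radius r, so J = (π·r^4) / 2.
Substitute:
  J = (π × 0.015^4) / 2
  J = 7.952 × 10⁻⁸ m⁴
Final answer: J = 7.952 × 10⁻⁸ m⁴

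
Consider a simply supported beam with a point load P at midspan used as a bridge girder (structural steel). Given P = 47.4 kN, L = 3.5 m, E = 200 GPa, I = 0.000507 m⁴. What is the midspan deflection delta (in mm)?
Model: a simply supported beam with a point load P at midspan, so delta = (P·L^3) / (48·E·I).
Convert to SI units:
  P = 47.4 kN = 47400 N
  E = 200 GPa = 2 × 10¹¹ Pa
Substitute:
  delta = (47400 × 3.5^3) / (48 × (2 × 10¹¹) × 0.000507)
  delta = 0.0004175 m
Convert: delta = 0.0004175 m = 0.4175 mm
Final answer: delta = 0.4175 mm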